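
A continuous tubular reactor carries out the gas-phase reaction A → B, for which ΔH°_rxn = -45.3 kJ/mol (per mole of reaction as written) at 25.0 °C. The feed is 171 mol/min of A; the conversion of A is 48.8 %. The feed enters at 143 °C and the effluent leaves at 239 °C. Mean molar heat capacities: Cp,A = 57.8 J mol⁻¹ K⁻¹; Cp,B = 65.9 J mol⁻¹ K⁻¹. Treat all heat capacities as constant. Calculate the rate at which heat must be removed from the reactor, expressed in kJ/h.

Q_out = 161000 kJ/h

Extent of reaction ξ = 0.488 × 171 = 83.448 mol/min
Reaction term: ξ·ΔH°_rxn = 83.448 × -45.3 = -3780.2 kJ/min
Sensible, feed 143→25 °C: -1166.3 kJ/min
Outlet flows (mol/min): A 87.552, B 83.448
Sensible, products 25→239 °C: 2259.8 kJ/min
Q = ΔH = -2686.7 kJ/min = -44.778 kW
Heat removed = 161200 kJ/h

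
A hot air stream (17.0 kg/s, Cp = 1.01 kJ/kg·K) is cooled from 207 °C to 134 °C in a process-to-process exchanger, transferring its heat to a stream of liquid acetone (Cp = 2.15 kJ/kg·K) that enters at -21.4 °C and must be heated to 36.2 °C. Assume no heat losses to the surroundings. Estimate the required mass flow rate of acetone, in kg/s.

ṁ_c = 10.1 kg/s

Heat released by hot stream: Q = 17.0 × 1.01 × (207 − 134) = 1253.4 kJ/s
Energy balance on cold side (adiabatic exchanger): Q = ṁ_c·Cp_c·(T_c,out − T_c,in)
ṁ_c = 1253.4 / [2.15 × (36.2 − -21.4)] = 10.121 kg/s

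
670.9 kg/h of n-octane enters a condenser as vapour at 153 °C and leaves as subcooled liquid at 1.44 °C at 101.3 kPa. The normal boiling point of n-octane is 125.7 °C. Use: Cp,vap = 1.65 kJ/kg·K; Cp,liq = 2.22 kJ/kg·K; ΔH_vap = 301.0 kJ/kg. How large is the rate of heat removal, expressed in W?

Q_c = 116000 W

vapour 153→125.7 °C: -45.045 kJ/kg
condensation at 125.7 °C: -301 kJ/kg
liquid 125.7→1.44 °C: -275.86 kJ/kg
Δh = -45.045 + -301 + -275.86 = -621.9 kJ/kg
Q = ṁ·Δh = 670.9 kg/h × -621.9 kJ/kg = -417230 kJ/h
|Q| = 115.9 kW = 115900 W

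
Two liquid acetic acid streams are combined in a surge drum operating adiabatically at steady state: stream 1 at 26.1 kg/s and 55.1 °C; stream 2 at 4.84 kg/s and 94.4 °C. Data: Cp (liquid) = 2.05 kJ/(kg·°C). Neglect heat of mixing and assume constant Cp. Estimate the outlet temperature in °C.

No heat crosses the boundary, so H_out = H_in.
T_out = Σ ṁᵢCp,ᵢTᵢ / Σ ṁᵢCp,ᵢ
      = 3884.8 / 63.427 = 61.248 °C

T_out = 61.2 °C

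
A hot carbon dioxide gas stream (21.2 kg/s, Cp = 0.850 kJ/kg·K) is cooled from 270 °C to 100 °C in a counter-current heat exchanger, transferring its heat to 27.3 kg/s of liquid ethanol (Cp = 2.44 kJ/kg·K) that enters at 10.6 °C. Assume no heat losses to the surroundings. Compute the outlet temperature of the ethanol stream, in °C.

T_c,out = 56.6 °C

Heat released by hot stream: Q = 21.2 × 0.850 × (270 − 100) = 3063.4 kJ/s
Energy balance on cold side (adiabatic exchanger): Q = ṁ_c·Cp_c·(T_c,out − T_c,in)
T_c,out = 10.6 + 3063.4/(27.3 × 2.44) = 56.589 °C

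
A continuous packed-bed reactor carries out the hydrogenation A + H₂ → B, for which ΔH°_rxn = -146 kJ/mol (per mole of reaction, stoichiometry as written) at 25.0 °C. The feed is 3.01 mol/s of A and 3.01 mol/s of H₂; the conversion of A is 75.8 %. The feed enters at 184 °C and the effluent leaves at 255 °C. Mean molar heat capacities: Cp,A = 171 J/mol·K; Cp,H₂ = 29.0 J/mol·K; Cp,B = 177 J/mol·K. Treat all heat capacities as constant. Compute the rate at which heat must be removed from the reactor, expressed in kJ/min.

Extent of reaction ξ = 0.758 × 3.01 = 2.2816 mol/s
Reaction term: ξ·ΔH°_rxn = 2.2816 × -146 = -333.11 kJ/s
Sensible, feed 184→25 °C: -95.718 kJ/s
Outlet flows (mol/s): A 0.72842, H₂ 0.72842, B 2.2816
Sensible, products 25→255 °C: 126.39 kJ/s
Q = ΔH = -302.44 kJ/s = -302.44 kW
Heat removed = 18146 kJ/min

Q_out = 18100 kJ/min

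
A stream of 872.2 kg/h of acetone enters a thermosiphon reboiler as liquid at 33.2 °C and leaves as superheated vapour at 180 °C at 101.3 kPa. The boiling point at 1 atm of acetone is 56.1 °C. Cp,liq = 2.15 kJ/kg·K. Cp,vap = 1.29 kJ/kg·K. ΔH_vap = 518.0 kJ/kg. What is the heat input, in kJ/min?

liquid 33.2→56.1 °C: 49.235 kJ/kg
vaporisation at 56.1 °C: 518 kJ/kg
vapour 56.1→180 °C: 159.83 kJ/kg
Δh = 49.235 + 518 + 159.83 = 727.07 kJ/kg
Q = ṁ·Δh = 872.2 kg/h × 727.07 kJ/kg = 634150 kJ/h
|Q| = 176.15 kW = 10569 kJ/min

Q = 10600 kJ/min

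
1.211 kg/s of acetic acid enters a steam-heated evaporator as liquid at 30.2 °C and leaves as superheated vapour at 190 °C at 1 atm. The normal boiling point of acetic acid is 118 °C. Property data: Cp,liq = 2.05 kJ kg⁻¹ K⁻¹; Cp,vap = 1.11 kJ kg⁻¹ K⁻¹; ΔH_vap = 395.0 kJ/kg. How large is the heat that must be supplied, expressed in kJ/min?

liquid 30.2→118 °C: 179.99 kJ/kg
vaporisation at 118 °C: 395 kJ/kg
vapour 118→190 °C: 79.92 kJ/kg
Δh = 179.99 + 395 + 79.92 = 654.91 kJ/kg
Q = ṁ·Δh = 1.211 kg/s × 654.91 kJ/kg = 793.1 kJ/s
|Q| = 793.1 kW = 47586 kJ/min

Q = 47600 kJ/min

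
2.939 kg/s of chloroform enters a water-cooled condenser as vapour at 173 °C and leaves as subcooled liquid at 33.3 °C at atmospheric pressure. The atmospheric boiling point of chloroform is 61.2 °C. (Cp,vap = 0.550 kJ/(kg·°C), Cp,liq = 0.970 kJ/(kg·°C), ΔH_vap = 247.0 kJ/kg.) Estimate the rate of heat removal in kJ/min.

vapour 173→61.2 °C: -61.49 kJ/kg
condensation at 61.2 °C: -247 kJ/kg
liquid 61.2→33.3 °C: -27.063 kJ/kg
Δh = -61.49 + -247 + -27.063 = -335.55 kJ/kg
Q = ṁ·Δh = 2.939 kg/s × -335.55 kJ/kg = -986.19 kJ/s
|Q| = 986.19 kW = 59171 kJ/min

Q_c = 59200 kJ/min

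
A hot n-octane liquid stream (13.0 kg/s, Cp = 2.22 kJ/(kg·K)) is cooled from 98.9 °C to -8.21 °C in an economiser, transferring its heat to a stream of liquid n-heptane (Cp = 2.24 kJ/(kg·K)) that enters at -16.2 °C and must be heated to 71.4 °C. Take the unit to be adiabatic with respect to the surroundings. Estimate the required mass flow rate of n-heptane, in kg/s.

Heat released by hot stream: Q = 13.0 × 2.22 × (98.9 − -8.21) = 3091.2 kJ/s
Energy balance on cold side (adiabatic exchanger): Q = ṁ_c·Cp_c·(T_c,out − T_c,in)
ṁ_c = 3091.2 / [2.24 × (71.4 − -16.2)] = 15.753 kg/s

ṁ_c = 15.8 kg/s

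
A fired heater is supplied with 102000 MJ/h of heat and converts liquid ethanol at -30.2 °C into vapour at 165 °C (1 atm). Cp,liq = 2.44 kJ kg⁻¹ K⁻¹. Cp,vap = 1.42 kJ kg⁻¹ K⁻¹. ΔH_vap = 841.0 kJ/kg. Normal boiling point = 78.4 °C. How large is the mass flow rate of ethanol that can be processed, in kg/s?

Δh = 2.44×(78.4−-30.2) + 841.0 + 1.42×(165−78.4) = 1229 kJ/kg
Q = 102000 MJ/h = 28333 kJ/s = 28333 kJ/s
ṁ = Q/Δh = 28333 / 1229 = 23.055 kg/s

ṁ = 23.1 kg/s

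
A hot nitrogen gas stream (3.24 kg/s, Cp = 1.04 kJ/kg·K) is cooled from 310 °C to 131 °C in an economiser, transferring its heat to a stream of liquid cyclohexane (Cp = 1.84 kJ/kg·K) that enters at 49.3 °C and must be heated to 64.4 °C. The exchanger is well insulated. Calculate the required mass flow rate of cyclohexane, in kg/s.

ṁ_c = 21.7 kg/s

Heat released by hot stream: Q = 3.24 × 1.04 × (310 − 131) = 603.16 kJ/s
Energy balance on cold side (adiabatic exchanger): Q = ṁ_c·Cp_c·(T_c,out − T_c,in)
ṁ_c = 603.16 / [1.84 × (64.4 − 49.3)] = 21.709 kg/s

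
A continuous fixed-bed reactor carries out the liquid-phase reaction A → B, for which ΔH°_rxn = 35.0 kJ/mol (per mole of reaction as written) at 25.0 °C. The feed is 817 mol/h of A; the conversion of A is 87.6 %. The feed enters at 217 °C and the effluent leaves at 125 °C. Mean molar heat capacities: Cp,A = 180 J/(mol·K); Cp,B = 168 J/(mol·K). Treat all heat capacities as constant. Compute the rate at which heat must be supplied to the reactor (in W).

Q_in = 2960 W

Extent of reaction ξ = 0.876 × 817 = 715.69 mol/h
Reaction term: ξ·ΔH°_rxn = 715.69 × 35.0 = 25049 kJ/h
Sensible, feed 217→25 °C: -28236 kJ/h
Outlet flows (mol/h): A 101.31, B 715.69
Sensible, products 25→125 °C: 13847 kJ/h
Q = ΔH = 10661 kJ/h = 2.9614 kW
Heat supplied = 2961.4 W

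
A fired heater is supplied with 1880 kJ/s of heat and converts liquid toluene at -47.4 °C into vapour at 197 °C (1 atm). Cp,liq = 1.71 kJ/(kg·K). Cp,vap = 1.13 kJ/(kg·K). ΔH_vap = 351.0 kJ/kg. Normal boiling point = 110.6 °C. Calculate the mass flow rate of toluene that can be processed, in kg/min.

ṁ = 157 kg/min

Δh = 1.71×(110.6−-47.4) + 351.0 + 1.13×(197−110.6) = 718.81 kJ/kg
Q = 1880 kJ/s = 1880 kJ/s = 112800 kJ/min
ṁ = Q/Δh = 112800 / 718.81 = 156.93 kg/min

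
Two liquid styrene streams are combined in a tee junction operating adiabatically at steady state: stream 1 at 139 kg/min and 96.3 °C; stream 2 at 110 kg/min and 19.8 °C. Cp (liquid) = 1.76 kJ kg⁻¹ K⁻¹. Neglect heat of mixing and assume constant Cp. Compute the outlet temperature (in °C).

T_out = 62.5 °C

Energy balance with Q = 0: Σ ṁᵢCp,ᵢ(T_out − Tᵢ) = 0
Σ ṁᵢCp,ᵢTᵢ = 139×1.76×96.3 + 110×1.76×19.8 = 27392
Σ ṁᵢCp,ᵢ = 139×1.76 + 110×1.76 = 438.24
T_out = 27392 / 438.24 = 62.505 °C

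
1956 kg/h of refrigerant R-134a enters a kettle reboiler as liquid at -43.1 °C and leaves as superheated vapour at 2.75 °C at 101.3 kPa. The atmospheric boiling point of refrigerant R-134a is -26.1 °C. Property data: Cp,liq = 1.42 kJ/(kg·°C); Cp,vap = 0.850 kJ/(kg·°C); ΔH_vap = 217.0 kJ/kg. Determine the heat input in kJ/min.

Q = 8660 kJ/min

liquid -43.1→-26.1 °C: 24.14 kJ/kg
vaporisation at -26.1 °C: 217 kJ/kg
vapour -26.1→2.75 °C: 24.523 kJ/kg
Δh = 24.14 + 217 + 24.523 = 265.66 kJ/kg
Q = ṁ·Δh = 1956 kg/h × 265.66 kJ/kg = 519640 kJ/h
|Q| = 144.34 kW = 8660.6 kJ/min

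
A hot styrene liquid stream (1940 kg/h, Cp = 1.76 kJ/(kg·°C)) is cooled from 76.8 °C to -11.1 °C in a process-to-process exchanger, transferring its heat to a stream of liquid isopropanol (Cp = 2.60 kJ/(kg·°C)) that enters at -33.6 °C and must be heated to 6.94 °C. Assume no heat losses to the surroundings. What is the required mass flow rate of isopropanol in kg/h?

Heat released by hot stream: Q = 1940 × 1.76 × (76.8 − -11.1) = 300130 kJ/h
Energy balance on cold side (adiabatic exchanger): Q = ṁ_c·Cp_c·(T_c,out − T_c,in)
ṁ_c = 300130 / [2.60 × (6.94 − -33.6)] = 2847.4 kg/h

ṁ_c = 2850 kg/h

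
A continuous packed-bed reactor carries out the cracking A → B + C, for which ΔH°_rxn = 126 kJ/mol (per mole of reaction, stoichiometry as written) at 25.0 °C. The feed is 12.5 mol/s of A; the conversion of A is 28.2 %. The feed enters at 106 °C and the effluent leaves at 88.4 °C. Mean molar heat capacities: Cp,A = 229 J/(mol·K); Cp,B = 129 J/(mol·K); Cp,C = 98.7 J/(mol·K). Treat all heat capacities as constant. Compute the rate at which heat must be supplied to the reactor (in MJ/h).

Extent of reaction ξ = 0.282 × 12.5 = 3.525 mol/s
Reaction term: ξ·ΔH°_rxn = 3.525 × 126 = 444.15 kJ/s
Sensible, feed 106→25 °C: -231.86 kJ/s
Outlet flows (mol/s): A 8.975, B 3.525, C 3.525
Sensible, products 25→88.4 °C: 181.19 kJ/s
Q = ΔH = 393.48 kJ/s = 393.48 kW
Heat supplied = 1416.5 MJ/h

Q_in = 1420 MJ/h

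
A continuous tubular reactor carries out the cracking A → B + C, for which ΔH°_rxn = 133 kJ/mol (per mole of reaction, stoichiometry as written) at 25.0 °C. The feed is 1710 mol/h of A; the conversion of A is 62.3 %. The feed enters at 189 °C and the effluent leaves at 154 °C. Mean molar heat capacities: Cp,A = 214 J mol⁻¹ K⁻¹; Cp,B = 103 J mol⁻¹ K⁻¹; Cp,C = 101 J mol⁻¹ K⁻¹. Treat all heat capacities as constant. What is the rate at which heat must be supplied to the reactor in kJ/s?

Q_in = 35.4 kJ/s

Extent of reaction ξ = 0.623 × 1710 = 1065.3 mol/h
Reaction term: ξ·ΔH°_rxn = 1065.3 × 133 = 141690 kJ/h
Sensible, feed 189→25 °C: -60014 kJ/h
Outlet flows (mol/h): A 644.67, B 1065.3, C 1065.3
Sensible, products 25→154 °C: 45832 kJ/h
Q = ΔH = 127510 kJ/h = 35.419 kW
Heat supplied = 35.419 kJ/s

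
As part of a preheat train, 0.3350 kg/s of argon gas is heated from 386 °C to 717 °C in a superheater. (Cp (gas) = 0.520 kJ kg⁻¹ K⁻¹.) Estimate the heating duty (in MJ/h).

Q = ṁ·Cp·ΔT = 0.3350 × 0.520 × (717 − 386) = 57.66 kJ/s
Heating duty = 207.58 MJ/h

Q = 208 MJ/h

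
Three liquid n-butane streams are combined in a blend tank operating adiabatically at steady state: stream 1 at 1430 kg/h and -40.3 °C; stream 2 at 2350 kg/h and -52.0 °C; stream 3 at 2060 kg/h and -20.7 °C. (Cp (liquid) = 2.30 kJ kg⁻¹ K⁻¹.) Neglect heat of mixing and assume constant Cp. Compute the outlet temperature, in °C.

Adiabatic, steady state ⇒ Σ ṁᵢCp,ᵢ(T_out − Tᵢ) = 0
Σ ṁᵢCp,ᵢTᵢ = 1430×2.30×-40.3 + 2350×2.30×-52.0 + 2060×2.30×-20.7 = -511680
Σ ṁᵢCp,ᵢ = 1430×2.30 + 2350×2.30 + 2060×2.30 = 13432
T_out = -511680 / 13432 = -38.094 °C

T_out = -38.1 °C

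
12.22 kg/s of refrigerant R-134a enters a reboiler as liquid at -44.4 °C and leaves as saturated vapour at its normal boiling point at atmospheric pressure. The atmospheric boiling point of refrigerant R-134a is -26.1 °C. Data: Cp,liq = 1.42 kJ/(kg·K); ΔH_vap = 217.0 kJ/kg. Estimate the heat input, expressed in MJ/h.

liquid -44.4→-26.1 °C: 25.986 kJ/kg
vaporisation at -26.1 °C: 217 kJ/kg
Δh = 25.986 + 217 = 242.99 kJ/kg
Q = ṁ·Δh = 12.22 kg/s × 242.99 kJ/kg = 2969.3 kJ/s
|Q| = 2969.3 kW = 10689 MJ/h

Q = 10700 MJ/h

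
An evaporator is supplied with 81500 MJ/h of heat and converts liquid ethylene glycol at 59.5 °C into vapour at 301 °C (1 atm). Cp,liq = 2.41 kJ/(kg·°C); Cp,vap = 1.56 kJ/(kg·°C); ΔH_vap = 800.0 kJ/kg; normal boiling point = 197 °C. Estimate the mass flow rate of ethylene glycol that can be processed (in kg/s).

Δh = 2.41×(197−59.5) + 800.0 + 1.56×(301−197) = 1293.6 kJ/kg
Q = 81500 MJ/h = 22639 kJ/s = 22639 kJ/s
ṁ = Q/Δh = 22639 / 1293.6 = 17.5 kg/s

ṁ = 17.5 kg/s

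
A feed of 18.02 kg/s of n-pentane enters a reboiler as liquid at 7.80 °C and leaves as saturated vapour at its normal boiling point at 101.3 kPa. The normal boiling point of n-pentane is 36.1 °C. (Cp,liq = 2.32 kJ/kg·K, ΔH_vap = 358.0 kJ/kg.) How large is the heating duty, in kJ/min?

Q = 458000 kJ/min

liquid 7.80→36.1 °C: 65.656 kJ/kg
vaporisation at 36.1 °C: 358 kJ/kg
Δh = 65.656 + 358 = 423.66 kJ/kg
Q = ṁ·Δh = 18.02 kg/s × 423.66 kJ/kg = 7634.3 kJ/s
|Q| = 7634.3 kW = 458060 kJ/min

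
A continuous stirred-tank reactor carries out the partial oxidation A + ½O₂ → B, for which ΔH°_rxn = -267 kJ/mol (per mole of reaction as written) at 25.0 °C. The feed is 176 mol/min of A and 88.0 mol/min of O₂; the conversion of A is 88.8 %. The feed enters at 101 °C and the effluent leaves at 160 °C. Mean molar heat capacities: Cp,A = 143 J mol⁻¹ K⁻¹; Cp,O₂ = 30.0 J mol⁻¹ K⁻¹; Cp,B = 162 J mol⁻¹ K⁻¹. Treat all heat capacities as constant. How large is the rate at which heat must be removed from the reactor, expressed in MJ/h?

Q_out = 2400 MJ/h

Extent of reaction ξ = 0.888 × 176 = 156.29 mol/min
Reaction term: ξ·ΔH°_rxn = 156.29 × -267 = -41729 kJ/min
Sensible, feed 101→25 °C: -2113.4 kJ/min
Outlet flows (mol/min): A 19.712, O₂ 9.856, B 156.29
Sensible, products 25→160 °C: 3838.5 kJ/min
Q = ΔH = -40004 kJ/min = -666.73 kW
Heat removed = 2400.2 MJ/h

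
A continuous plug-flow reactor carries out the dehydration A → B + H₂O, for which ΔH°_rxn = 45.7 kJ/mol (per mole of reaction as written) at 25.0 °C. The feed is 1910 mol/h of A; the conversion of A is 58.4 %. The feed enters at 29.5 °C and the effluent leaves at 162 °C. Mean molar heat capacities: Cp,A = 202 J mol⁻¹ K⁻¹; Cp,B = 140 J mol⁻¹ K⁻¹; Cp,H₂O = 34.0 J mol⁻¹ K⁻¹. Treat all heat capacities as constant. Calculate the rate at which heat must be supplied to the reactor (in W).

Extent of reaction ξ = 0.584 × 1910 = 1115.4 mol/h
Reaction term: ξ·ΔH°_rxn = 1115.4 × 45.7 = 50976 kJ/h
Sensible, feed 29.5→25 °C: -1736.2 kJ/h
Outlet flows (mol/h): A 794.56, B 1115.4, H₂O 1115.4
Sensible, products 25→162 °C: 48579 kJ/h
Q = ΔH = 97818 kJ/h = 27.172 kW
Heat supplied = 27172 W

Q_in = 27200 W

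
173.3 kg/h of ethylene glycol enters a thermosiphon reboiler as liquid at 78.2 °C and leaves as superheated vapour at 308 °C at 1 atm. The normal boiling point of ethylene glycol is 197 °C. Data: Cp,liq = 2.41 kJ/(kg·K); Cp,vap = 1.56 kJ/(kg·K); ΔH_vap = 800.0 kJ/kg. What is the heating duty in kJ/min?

Q = 3640 kJ/min

liquid 78.2→197 °C: 286.31 kJ/kg
vaporisation at 197 °C: 800 kJ/kg
vapour 197→308 °C: 173.16 kJ/kg
Δh = 286.31 + 800 + 173.16 = 1259.5 kJ/kg
Q = ṁ·Δh = 173.3 kg/h × 1259.5 kJ/kg = 218270 kJ/h
|Q| = 60.629 kW = 3637.8 kJ/min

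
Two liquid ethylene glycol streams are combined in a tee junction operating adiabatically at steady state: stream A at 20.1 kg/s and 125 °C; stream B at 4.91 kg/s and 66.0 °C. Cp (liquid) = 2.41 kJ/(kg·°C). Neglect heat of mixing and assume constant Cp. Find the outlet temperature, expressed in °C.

T_out = 113 °C

Energy balance with Q = 0: Σ ṁᵢCp,ᵢ(T_out − Tᵢ) = 0
Σ ṁᵢCp,ᵢTᵢ = 20.1×2.41×125 + 4.91×2.41×66.0 = 6836.1
Σ ṁᵢCp,ᵢ = 20.1×2.41 + 4.91×2.41 = 60.274
T_out = 6836.1 / 60.274 = 113.42 °C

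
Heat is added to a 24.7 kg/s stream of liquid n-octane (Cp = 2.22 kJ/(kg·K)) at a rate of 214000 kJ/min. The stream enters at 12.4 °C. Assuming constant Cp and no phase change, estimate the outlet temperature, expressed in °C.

T_out = 77.4 °C

Q = 214000 kJ/min = 3566.7 kJ/s
ΔT = Q/(ṁ·Cp) = 3566.7/(24.7×2.22) = 65.045 K
T_out = 12.4 + 65.045 = 77.445 °C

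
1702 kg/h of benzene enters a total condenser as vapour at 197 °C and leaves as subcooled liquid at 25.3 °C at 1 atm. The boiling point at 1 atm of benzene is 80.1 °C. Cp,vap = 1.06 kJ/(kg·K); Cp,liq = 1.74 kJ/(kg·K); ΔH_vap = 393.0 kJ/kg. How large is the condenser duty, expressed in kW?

vapour 197→80.1 °C: -123.91 kJ/kg
condensation at 80.1 °C: -393 kJ/kg
liquid 80.1→25.3 °C: -95.352 kJ/kg
Δh = -123.91 + -393 + -95.352 = -612.27 kJ/kg
Q = ṁ·Δh = 1702 kg/h × -612.27 kJ/kg = -1.0421e+06 kJ/h
|Q| = 289.47 kW

Q_c = 289 kW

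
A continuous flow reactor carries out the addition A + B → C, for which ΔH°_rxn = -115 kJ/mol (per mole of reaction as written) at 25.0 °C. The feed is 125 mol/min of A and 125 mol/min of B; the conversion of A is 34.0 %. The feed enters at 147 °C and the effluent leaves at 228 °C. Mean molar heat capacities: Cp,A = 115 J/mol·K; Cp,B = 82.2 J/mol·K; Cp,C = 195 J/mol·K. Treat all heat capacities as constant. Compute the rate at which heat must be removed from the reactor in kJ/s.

Extent of reaction ξ = 0.340 × 125 = 42.5 mol/min
Reaction term: ξ·ΔH°_rxn = 42.5 × -115 = -4887.5 kJ/min
Sensible, feed 147→25 °C: -3007.3 kJ/min
Outlet flows (mol/min): A 82.5, B 82.5, C 42.5
Sensible, products 25→228 °C: 4985 kJ/min
Q = ΔH = -2909.8 kJ/min = -48.497 kW
Heat removed = 48.497 kJ/s

Q_out = 48.5 kJ/s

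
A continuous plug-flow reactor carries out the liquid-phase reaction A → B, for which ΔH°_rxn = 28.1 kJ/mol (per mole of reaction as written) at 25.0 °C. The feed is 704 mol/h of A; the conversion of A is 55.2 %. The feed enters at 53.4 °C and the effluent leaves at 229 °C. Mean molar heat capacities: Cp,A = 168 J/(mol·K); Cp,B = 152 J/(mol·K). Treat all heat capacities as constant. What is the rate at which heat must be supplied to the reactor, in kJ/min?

Extent of reaction ξ = 0.552 × 704 = 388.61 mol/h
Reaction term: ξ·ΔH°_rxn = 388.61 × 28.1 = 10920 kJ/h
Sensible, feed 53.4→25 °C: -3358.9 kJ/h
Outlet flows (mol/h): A 315.39, B 388.61
Sensible, products 25→229 °C: 22859 kJ/h
Q = ΔH = 30420 kJ/h = 8.45 kW
Heat supplied = 507 kJ/min

Q_in = 507 kJ/min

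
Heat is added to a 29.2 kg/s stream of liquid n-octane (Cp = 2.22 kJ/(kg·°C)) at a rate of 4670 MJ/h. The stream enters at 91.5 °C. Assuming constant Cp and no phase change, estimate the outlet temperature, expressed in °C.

T_out = 112 °C

Q = 4670 MJ/h = 1297.2 kJ/s
ΔT = Q/(ṁ·Cp) = 1297.2/(29.2×2.22) = 20.011 K
T_out = 91.5 + 20.011 = 111.51 °C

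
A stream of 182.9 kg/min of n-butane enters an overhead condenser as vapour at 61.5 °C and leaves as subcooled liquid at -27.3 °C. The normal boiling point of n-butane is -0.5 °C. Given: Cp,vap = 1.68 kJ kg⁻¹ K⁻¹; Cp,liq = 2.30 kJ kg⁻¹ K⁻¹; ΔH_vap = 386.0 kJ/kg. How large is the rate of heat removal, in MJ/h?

vapour 61.5→-0.5 °C: -104.16 kJ/kg
condensation at -0.5 °C: -386 kJ/kg
liquid -0.5→-27.3 °C: -61.64 kJ/kg
Δh = -104.16 + -386 + -61.64 = -551.8 kJ/kg
Q = ṁ·Δh = 182.9 kg/min × -551.8 kJ/kg = -100920 kJ/min
|Q| = 1682.1 kW = 6055.5 MJ/h

Q_c = 6060 MJ/h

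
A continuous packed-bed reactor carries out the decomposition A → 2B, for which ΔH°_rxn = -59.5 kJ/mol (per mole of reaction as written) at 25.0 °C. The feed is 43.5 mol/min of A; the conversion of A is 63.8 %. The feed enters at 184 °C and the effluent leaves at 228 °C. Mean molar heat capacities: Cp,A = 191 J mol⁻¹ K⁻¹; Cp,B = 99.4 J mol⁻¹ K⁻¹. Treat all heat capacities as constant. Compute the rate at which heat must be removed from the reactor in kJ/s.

Q_out = 20.7 kJ/s

Extent of reaction ξ = 0.638 × 43.5 = 27.753 mol/min
Reaction term: ξ·ΔH°_rxn = 27.753 × -59.5 = -1651.3 kJ/min
Sensible, feed 184→25 °C: -1321.1 kJ/min
Outlet flows (mol/min): A 15.747, B 55.506
Sensible, products 25→228 °C: 1730.6 kJ/min
Q = ΔH = -1241.8 kJ/min = -20.696 kW
Heat removed = 20.696 kJ/s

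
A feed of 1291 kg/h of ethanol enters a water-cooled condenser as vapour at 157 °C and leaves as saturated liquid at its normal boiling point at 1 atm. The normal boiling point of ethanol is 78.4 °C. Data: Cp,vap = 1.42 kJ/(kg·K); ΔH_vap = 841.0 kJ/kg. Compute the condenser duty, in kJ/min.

Q_c = 20500 kJ/min

vapour 157→78.4 °C: -111.61 kJ/kg
condensation at 78.4 °C: -841 kJ/kg
Δh = -111.61 + -841 = -952.61 kJ/kg
Q = ṁ·Δh = 1291 kg/h × -952.61 kJ/kg = -1.2298e+06 kJ/h
|Q| = 341.62 kW = 20497 kJ/min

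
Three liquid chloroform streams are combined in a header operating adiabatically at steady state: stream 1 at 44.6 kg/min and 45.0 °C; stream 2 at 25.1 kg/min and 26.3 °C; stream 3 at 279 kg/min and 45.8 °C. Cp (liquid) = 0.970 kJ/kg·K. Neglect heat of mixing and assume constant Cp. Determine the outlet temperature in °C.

T_out = 44.3 °C

Adiabatic, steady state ⇒ Σ ṁᵢCp,ᵢ(T_out − Tᵢ) = 0
T_out = Σ ṁᵢCp,ᵢTᵢ / Σ ṁᵢCp,ᵢ
      = 14982 / 338.24 = 44.294 °C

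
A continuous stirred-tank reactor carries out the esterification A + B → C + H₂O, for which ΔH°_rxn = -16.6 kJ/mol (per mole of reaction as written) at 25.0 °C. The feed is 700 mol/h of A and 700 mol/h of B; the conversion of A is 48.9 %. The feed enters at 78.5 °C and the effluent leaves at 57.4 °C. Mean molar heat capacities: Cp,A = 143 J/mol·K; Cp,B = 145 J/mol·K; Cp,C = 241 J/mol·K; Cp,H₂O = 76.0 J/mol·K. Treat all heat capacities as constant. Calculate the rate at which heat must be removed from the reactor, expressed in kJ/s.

Extent of reaction ξ = 0.489 × 700 = 342.3 mol/h
Reaction term: ξ·ΔH°_rxn = 342.3 × -16.6 = -5682.2 kJ/h
Sensible, feed 78.5→25 °C: -10786 kJ/h
Outlet flows (mol/h): A 357.7, B 357.7, C 342.3, H₂O 342.3
Sensible, products 25→57.4 °C: 6853.5 kJ/h
Q = ΔH = -9614.3 kJ/h = -2.6706 kW
Heat removed = 2.6706 kJ/s

Q_out = 2.67 kJ/s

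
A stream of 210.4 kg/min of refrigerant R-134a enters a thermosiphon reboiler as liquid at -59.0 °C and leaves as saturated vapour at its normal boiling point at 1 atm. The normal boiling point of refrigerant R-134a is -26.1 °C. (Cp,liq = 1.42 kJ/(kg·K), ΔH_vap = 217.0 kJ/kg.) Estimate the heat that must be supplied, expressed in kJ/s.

Q = 925 kJ/s

liquid -59.0→-26.1 °C: 46.718 kJ/kg
vaporisation at -26.1 °C: 217 kJ/kg
Δh = 46.718 + 217 = 263.72 kJ/kg
Q = ṁ·Δh = 210.4 kg/min × 263.72 kJ/kg = 55486 kJ/min
|Q| = 924.77 kW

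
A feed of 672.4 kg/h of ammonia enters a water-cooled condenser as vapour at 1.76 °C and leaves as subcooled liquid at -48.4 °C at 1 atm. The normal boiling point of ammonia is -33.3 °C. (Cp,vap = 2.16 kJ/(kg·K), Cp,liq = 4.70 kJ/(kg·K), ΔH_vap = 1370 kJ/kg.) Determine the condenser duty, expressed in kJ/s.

vapour 1.76→-33.3 °C: -75.73 kJ/kg
condensation at -33.3 °C: -1370 kJ/kg
liquid -33.3→-48.4 °C: -70.97 kJ/kg
Δh = -75.73 + -1370 + -70.97 = -1516.7 kJ/kg
Q = ṁ·Δh = 672.4 kg/h × -1516.7 kJ/kg = -1.0198e+06 kJ/h
|Q| = 283.29 kW

Q_c = 283 kJ/s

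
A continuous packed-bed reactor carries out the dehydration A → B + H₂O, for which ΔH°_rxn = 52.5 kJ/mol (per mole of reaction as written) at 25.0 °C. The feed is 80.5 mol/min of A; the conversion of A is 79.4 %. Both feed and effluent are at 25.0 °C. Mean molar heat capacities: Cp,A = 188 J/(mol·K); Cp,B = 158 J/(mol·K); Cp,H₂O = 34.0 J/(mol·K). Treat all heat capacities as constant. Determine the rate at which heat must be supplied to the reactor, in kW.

Q_in = 55.9 kW

Extent of reaction ξ = 0.794 × 80.5 = 63.917 mol/min
Reaction term: ξ·ΔH°_rxn = 63.917 × 52.5 = 3355.6 kJ/min
Q = ΔH = 3355.6 kJ/min = 55.927 kW
Heat supplied = 55.927 kW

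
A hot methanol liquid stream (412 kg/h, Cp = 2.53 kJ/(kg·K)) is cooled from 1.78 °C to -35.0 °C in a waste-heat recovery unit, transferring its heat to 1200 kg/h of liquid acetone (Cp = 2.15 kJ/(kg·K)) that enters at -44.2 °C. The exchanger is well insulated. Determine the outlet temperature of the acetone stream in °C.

T_c,out = -29.3 °C

Heat released by hot stream: Q = 412 × 2.53 × (1.78 − -35.0) = 38338 kJ/h
Energy balance on cold side (adiabatic exchanger): Q = ṁ_c·Cp_c·(T_c,out − T_c,in)
T_c,out = -44.2 + 38338/(1200 × 2.15) = -29.34 °C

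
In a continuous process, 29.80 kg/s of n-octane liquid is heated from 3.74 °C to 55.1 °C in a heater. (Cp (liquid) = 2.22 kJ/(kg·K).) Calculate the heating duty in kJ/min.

Q = ṁ·Cp·ΔT = 29.80 × 2.22 × (55.1 − 3.74) = 3397.8 kJ/s
Heating duty = 203870 kJ/min

Q = 204000 kJ/min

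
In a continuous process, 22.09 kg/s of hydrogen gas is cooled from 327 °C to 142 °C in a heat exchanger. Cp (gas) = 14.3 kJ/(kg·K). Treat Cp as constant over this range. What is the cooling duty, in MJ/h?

Q_c = 210000 MJ/h

Q = ṁ·Cp·ΔT = 22.09 × 14.3 × (142 − 327) = -58439 kJ/s
Cooling duty = 210380 MJ/h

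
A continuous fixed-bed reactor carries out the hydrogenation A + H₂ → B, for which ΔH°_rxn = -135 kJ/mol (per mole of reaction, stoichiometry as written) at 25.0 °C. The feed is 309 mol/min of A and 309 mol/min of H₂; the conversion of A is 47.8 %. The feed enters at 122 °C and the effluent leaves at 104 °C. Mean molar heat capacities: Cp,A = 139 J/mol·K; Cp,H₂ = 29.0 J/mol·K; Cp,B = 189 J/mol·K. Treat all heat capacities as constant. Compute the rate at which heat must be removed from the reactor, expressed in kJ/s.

Extent of reaction ξ = 0.478 × 309 = 147.7 mol/min
Reaction term: ξ·ΔH°_rxn = 147.7 × -135 = -19940 kJ/min
Sensible, feed 122→25 °C: -5035.5 kJ/min
Outlet flows (mol/min): A 161.3, H₂ 161.3, B 147.7
Sensible, products 25→104 °C: 4346.1 kJ/min
Q = ΔH = -20629 kJ/min = -343.82 kW
Heat removed = 343.82 kJ/s

Q_out = 344 kJ/s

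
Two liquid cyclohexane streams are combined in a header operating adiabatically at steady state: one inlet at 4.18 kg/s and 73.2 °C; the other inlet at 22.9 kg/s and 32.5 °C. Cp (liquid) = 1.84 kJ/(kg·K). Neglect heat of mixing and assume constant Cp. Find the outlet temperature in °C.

T_out = 38.8 °C

No heat crosses the boundary, so H_out = H_in.
T_out = Σ ṁᵢCp,ᵢTᵢ / Σ ṁᵢCp,ᵢ
      = 1932.4 / 49.827 = 38.782 °C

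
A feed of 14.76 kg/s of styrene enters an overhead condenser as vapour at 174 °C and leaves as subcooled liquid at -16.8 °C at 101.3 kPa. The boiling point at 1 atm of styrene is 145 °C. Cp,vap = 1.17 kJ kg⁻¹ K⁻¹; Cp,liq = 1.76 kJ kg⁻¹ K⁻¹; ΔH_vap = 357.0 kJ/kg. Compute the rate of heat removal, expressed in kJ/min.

Q_c = 598000 kJ/min

vapour 174→145 °C: -33.93 kJ/kg
condensation at 145 °C: -357 kJ/kg
liquid 145→-16.8 °C: -284.77 kJ/kg
Δh = -33.93 + -357 + -284.77 = -675.7 kJ/kg
Q = ṁ·Δh = 14.76 kg/s × -675.7 kJ/kg = -9973.3 kJ/s
|Q| = 9973.3 kW = 598400 kJ/min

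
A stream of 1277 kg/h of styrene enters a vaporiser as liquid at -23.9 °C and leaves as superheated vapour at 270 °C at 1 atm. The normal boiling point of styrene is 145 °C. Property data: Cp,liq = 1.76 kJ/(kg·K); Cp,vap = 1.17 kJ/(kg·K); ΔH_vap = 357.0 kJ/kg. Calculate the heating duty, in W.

liquid -23.9→145 °C: 297.26 kJ/kg
vaporisation at 145 °C: 357 kJ/kg
vapour 145→270 °C: 146.25 kJ/kg
Δh = 297.26 + 357 + 146.25 = 800.51 kJ/kg
Q = ṁ·Δh = 1277 kg/h × 800.51 kJ/kg = 1.0223e+06 kJ/h
|Q| = 283.96 kW = 283960 W

Q = 284000 W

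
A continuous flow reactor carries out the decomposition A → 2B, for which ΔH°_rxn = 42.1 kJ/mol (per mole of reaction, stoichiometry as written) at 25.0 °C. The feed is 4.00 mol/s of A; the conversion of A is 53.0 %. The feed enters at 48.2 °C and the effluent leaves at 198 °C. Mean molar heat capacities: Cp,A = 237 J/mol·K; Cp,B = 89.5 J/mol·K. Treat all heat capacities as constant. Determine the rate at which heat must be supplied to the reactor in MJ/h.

Q_in = 756 MJ/h

Extent of reaction ξ = 0.530 × 4.00 = 2.12 mol/s
Reaction term: ξ·ΔH°_rxn = 2.12 × 42.1 = 89.252 kJ/s
Sensible, feed 48.2→25 °C: -21.994 kJ/s
Outlet flows (mol/s): A 1.88, B 4.24
Sensible, products 25→198 °C: 142.73 kJ/s
Q = ΔH = 209.99 kJ/s = 209.99 kW
Heat supplied = 755.97 MJ/h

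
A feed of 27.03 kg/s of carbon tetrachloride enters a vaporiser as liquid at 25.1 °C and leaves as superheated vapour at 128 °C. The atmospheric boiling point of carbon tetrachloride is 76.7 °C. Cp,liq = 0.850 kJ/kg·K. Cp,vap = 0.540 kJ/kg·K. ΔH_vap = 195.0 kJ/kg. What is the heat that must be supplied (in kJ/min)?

liquid 25.1→76.7 °C: 43.86 kJ/kg
vaporisation at 76.7 °C: 195 kJ/kg
vapour 76.7→128 °C: 27.702 kJ/kg
Δh = 43.86 + 195 + 27.702 = 266.56 kJ/kg
Q = ṁ·Δh = 27.03 kg/s × 266.56 kJ/kg = 7205.2 kJ/s
|Q| = 7205.2 kW = 432310 kJ/min

Q = 432000 kJ/min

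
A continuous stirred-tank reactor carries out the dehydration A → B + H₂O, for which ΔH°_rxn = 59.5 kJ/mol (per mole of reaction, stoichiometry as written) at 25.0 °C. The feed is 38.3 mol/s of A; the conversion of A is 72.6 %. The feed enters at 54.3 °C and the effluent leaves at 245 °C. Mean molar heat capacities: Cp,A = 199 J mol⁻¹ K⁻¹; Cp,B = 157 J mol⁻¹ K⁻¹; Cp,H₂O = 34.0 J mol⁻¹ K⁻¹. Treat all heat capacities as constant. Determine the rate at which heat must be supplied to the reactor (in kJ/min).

Q_in = 184000 kJ/min

Extent of reaction ξ = 0.726 × 38.3 = 27.806 mol/s
Reaction term: ξ·ΔH°_rxn = 27.806 × 59.5 = 1654.4 kJ/s
Sensible, feed 54.3→25 °C: -223.32 kJ/s
Outlet flows (mol/s): A 10.494, B 27.806, H₂O 27.806
Sensible, products 25→245 °C: 1627.8 kJ/s
Q = ΔH = 3059 kJ/s = 3059 kW
Heat supplied = 183540 kJ/min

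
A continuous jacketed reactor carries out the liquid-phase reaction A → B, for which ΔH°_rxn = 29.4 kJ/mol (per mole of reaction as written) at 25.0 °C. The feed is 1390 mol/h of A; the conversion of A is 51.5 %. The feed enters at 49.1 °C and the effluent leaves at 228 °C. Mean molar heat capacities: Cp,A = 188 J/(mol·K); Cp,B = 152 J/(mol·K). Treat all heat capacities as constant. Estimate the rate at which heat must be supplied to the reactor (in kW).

Extent of reaction ξ = 0.515 × 1390 = 715.85 mol/h
Reaction term: ξ·ΔH°_rxn = 715.85 × 29.4 = 21046 kJ/h
Sensible, feed 49.1→25 °C: -6297.8 kJ/h
Outlet flows (mol/h): A 674.15, B 715.85
Sensible, products 25→228 °C: 47817 kJ/h
Q = ΔH = 62565 kJ/h = 17.379 kW
Heat supplied = 17.379 kW

Q_in = 17.4 kW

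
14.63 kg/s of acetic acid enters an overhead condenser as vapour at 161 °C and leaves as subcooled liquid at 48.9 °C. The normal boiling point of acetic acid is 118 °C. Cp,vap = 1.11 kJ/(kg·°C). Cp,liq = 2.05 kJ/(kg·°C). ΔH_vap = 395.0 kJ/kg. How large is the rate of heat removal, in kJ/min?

Q_c = 513000 kJ/min

vapour 161→118 °C: -47.73 kJ/kg
condensation at 118 °C: -395 kJ/kg
liquid 118→48.9 °C: -141.65 kJ/kg
Δh = -47.73 + -395 + -141.65 = -584.38 kJ/kg
Q = ṁ·Δh = 14.63 kg/s × -584.38 kJ/kg = -8549.6 kJ/s
|Q| = 8549.6 kW = 512970 kJ/min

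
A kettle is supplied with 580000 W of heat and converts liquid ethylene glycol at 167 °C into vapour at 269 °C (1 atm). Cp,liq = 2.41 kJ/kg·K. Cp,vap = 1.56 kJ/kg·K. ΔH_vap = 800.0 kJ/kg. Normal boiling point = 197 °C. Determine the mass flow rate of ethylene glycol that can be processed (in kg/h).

ṁ = 2120 kg/h

Δh = 2.41×(197−167) + 800.0 + 1.56×(269−197) = 984.62 kJ/kg
Q = 580000 W = 580 kJ/s = 2.088e+06 kJ/h
ṁ = Q/Δh = 2.088e+06 / 984.62 = 2120.6 kg/h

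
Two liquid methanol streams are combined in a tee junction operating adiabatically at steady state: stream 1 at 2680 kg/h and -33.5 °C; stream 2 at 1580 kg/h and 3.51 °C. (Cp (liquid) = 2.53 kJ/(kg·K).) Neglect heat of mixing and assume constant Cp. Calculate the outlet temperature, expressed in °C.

Energy balance with Q = 0: Σ ṁᵢCp,ᵢ(T_out − Tᵢ) = 0
T_out = Σ ṁᵢCp,ᵢTᵢ / Σ ṁᵢCp,ᵢ
      = -213110 / 10778 = -19.773 °C

T_out = -19.8 °C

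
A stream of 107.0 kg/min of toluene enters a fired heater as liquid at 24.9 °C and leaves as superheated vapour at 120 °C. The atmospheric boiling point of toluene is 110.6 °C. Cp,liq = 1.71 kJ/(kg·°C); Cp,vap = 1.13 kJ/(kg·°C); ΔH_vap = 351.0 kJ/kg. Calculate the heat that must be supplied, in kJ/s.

liquid 24.9→110.6 °C: 146.55 kJ/kg
vaporisation at 110.6 °C: 351 kJ/kg
vapour 110.6→120 °C: 10.622 kJ/kg
Δh = 146.55 + 351 + 10.622 = 508.17 kJ/kg
Q = ṁ·Δh = 107.0 kg/min × 508.17 kJ/kg = 54374 kJ/min
|Q| = 906.23 kW

Q = 906 kJ/s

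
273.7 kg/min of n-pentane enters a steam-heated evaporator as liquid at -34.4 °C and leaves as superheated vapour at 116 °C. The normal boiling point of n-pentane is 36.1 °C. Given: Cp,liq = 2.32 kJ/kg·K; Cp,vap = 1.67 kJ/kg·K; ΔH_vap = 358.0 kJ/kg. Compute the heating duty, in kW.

liquid -34.4→36.1 °C: 163.56 kJ/kg
vaporisation at 36.1 °C: 358 kJ/kg
vapour 36.1→116 °C: 133.43 kJ/kg
Δh = 163.56 + 358 + 133.43 = 654.99 kJ/kg
Q = ṁ·Δh = 273.7 kg/min × 654.99 kJ/kg = 179270 kJ/min
|Q| = 2987.9 kW

Q = 2990 kW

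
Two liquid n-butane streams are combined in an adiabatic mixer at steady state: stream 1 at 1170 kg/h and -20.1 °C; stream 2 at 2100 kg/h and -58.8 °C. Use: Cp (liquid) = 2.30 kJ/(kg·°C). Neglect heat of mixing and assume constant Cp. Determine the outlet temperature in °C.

T_out = -45.0 °C

Adiabatic, steady state ⇒ Σ ṁᵢCp,ᵢ(T_out − Tᵢ) = 0
T_out = Σ ṁᵢCp,ᵢTᵢ / Σ ṁᵢCp,ᵢ
      = -338090 / 7521 = -44.953 °C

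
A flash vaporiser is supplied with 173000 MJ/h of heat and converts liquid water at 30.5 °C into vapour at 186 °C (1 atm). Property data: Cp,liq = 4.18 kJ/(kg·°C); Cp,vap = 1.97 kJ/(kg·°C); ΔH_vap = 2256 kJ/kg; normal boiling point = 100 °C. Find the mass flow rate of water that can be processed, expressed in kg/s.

Δh = 4.18×(100−30.5) + 2256 + 1.97×(186−100) = 2715.9 kJ/kg
Q = 173000 MJ/h = 48056 kJ/s = 48056 kJ/s
ṁ = Q/Δh = 48056 / 2715.9 = 17.694 kg/s

ṁ = 17.7 kg/s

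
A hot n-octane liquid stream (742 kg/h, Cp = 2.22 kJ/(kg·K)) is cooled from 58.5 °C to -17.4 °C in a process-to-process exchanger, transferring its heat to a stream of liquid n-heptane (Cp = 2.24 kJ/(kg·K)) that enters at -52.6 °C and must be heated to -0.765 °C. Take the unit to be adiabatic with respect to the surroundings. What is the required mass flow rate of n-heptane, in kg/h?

Heat released by hot stream: Q = 742 × 2.22 × (58.5 − -17.4) = 125030 kJ/h
Energy balance on cold side (adiabatic exchanger): Q = ṁ_c·Cp_c·(T_c,out − T_c,in)
ṁ_c = 125030 / [2.24 × (-0.765 − -52.6)] = 1076.8 kg/h

ṁ_c = 1080 kg/h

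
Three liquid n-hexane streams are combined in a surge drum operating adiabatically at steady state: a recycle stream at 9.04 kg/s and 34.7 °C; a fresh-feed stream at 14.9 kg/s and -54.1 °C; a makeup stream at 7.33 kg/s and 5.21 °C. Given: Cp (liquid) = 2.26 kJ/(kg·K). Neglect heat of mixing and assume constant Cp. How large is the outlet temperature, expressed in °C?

T_out = -14.5 °C

Energy balance with Q = 0: Σ ṁᵢCp,ᵢ(T_out − Tᵢ) = 0
Σ ṁᵢCp,ᵢTᵢ = 9.04×2.26×34.7 + 14.9×2.26×-54.1 + 7.33×2.26×5.21 = -1026.5
Σ ṁᵢCp,ᵢ = 9.04×2.26 + 14.9×2.26 + 7.33×2.26 = 70.67
T_out = -1026.5 / 70.67 = -14.526 °C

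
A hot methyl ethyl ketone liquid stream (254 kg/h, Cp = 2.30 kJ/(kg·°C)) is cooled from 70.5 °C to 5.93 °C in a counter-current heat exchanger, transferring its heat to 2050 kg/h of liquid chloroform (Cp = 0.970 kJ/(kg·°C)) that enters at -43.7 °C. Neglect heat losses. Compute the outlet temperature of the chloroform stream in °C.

T_c,out = -24.7 °C

Heat released by hot stream: Q = 254 × 2.30 × (70.5 − 5.93) = 37722 kJ/h
Energy balance on cold side (adiabatic exchanger): Q = ṁ_c·Cp_c·(T_c,out − T_c,in)
T_c,out = -43.7 + 37722/(2050 × 0.970) = -24.73 °C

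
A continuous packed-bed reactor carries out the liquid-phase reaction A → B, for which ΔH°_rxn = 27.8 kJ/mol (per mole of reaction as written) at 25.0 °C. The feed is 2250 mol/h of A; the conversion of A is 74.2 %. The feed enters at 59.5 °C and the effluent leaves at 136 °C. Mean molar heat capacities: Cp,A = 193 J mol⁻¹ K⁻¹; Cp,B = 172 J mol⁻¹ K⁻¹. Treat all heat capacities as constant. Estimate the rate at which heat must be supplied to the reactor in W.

Q_in = 21000 W

Extent of reaction ξ = 0.742 × 2250 = 1669.5 mol/h
Reaction term: ξ·ΔH°_rxn = 1669.5 × 27.8 = 46412 kJ/h
Sensible, feed 59.5→25 °C: -14982 kJ/h
Outlet flows (mol/h): A 580.5, B 1669.5
Sensible, products 25→136 °C: 44310 kJ/h
Q = ΔH = 75741 kJ/h = 21.039 kW
Heat supplied = 21039 W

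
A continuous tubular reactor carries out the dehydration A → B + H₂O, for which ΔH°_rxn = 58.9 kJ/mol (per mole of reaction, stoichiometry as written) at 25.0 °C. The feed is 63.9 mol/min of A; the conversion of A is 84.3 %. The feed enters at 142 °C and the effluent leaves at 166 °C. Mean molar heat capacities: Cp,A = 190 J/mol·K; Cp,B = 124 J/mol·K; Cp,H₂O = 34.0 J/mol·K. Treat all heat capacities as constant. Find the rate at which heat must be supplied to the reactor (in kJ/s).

Q_in = 53.7 kJ/s

Extent of reaction ξ = 0.843 × 63.9 = 53.868 mol/min
Reaction term: ξ·ΔH°_rxn = 53.868 × 58.9 = 3172.8 kJ/min
Sensible, feed 142→25 °C: -1420.5 kJ/min
Outlet flows (mol/min): A 10.032, B 53.868, H₂O 53.868
Sensible, products 25→166 °C: 1468.8 kJ/min
Q = ΔH = 3221.1 kJ/min = 53.686 kW
Heat supplied = 53.686 kJ/s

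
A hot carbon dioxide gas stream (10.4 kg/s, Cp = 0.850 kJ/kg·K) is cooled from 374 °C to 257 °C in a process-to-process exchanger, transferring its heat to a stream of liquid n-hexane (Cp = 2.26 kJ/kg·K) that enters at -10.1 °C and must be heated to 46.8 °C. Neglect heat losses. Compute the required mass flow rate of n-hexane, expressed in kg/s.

ṁ_c = 8.04 kg/s

Heat released by hot stream: Q = 10.4 × 0.850 × (374 − 257) = 1034.3 kJ/s
Energy balance on cold side (adiabatic exchanger): Q = ṁ_c·Cp_c·(T_c,out − T_c,in)
ṁ_c = 1034.3 / [2.26 × (46.8 − -10.1)] = 8.043 kg/s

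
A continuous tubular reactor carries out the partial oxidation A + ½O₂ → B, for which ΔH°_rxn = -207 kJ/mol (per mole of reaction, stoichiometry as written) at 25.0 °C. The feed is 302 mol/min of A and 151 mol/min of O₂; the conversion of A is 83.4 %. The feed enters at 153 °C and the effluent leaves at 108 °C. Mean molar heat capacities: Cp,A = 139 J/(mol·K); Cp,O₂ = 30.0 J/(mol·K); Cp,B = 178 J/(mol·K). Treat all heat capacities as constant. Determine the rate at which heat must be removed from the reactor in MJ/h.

Q_out = 3220 MJ/h

Extent of reaction ξ = 0.834 × 302 = 251.87 mol/min
Reaction term: ξ·ΔH°_rxn = 251.87 × -207 = -52137 kJ/min
Sensible, feed 153→25 °C: -5953 kJ/min
Outlet flows (mol/min): A 50.132, O₂ 25.066, B 251.87
Sensible, products 25→108 °C: 4361.9 kJ/min
Q = ΔH = -53728 kJ/min = -895.46 kW
Heat removed = 3223.7 MJ/h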